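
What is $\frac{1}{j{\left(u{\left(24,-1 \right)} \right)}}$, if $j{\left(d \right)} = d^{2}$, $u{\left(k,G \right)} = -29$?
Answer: $\frac{1}{841} \approx 0.0011891$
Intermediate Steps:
$\frac{1}{j{\left(u{\left(24,-1 \right)} \right)}} = \frac{1}{\left(-29\right)^{2}} = \frac{1}{841}$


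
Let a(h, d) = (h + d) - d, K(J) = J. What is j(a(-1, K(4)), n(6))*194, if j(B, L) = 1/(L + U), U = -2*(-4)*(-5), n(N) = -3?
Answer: -194/43 ≈ -4.5116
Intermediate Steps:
U = -40 (U = 8*(-5) = -40)
a(h, d) = h (a(h, d) = (d + h) - d = h)
j(B, L) = 1/(-40 + L) (j(B, L) = 1/(L - 40) = 1/(-40 + L))
j(a(-1, K(4)), n(6))*194 = 194/(-40 - 3) = 194/(-43) = -1/43*194 = -194/43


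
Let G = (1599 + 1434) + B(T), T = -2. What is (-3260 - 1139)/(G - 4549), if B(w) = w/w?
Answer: 4399/1515 ≈ 2.9036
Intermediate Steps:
B(w) = 1
G = 3034 (G = (1599 + 1434) + 1 = 3033 + 1 = 3034)
(-3260 - 1139)/(G - 4549) = (-3260 - 1139)/(3034 - 4549) = -4399/(-1515) = -4399*(-1/1515) = 4399/1515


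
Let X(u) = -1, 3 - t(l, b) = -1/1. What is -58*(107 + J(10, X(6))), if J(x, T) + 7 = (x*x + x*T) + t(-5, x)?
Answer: -11252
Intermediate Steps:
t(l, b) = 4 (t(l, b) = 3 - (-1)/1 = 3 - (-1) = 3 - 1*(-1) = 3 + 1 = 4)
J(x, T) = -3 + x**2 + T*x (J(x, T) = -7 + ((x*x + x*T) + 4) = -7 + ((x**2 + T*x) + 4) = -7 + (4 + x**2 + T*x) = -3 + x**2 + T*x)
-58*(107 + J(10, X(6))) = -58*(107 + (-3 + 10**2 - 1*10)) = -58*(107 + (-3 + 100 - 10)) = -58*(107 + 87) = -58*194 = -11252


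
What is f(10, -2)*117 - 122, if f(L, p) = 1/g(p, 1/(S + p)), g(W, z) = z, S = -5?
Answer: -941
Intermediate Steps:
f(L, p) = -5 + p (f(L, p) = 1/(1/(-5 + p)) = -5 + p)
f(10, -2)*117 - 122 = (-5 - 2)*117 - 122 = -7*117 - 122 = -819 - 122 = -941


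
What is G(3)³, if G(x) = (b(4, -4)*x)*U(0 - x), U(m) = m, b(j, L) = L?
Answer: 46656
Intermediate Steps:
G(x) = 4*x² (G(x) = (-4*x)*(0 - x) = (-4*x)*(-x) = 4*x²)
G(3)³ = (4*3²)³ = (4*9)³ = 36³ = 46656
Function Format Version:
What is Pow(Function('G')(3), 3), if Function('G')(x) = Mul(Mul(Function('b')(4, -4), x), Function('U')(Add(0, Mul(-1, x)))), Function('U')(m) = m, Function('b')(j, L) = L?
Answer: 46656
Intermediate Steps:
Function('G')(x) = Mul(4, Pow(x, 2)) (Function('G')(x) = Mul(Mul(-4, x), Add(0, Mul(-1, x))) = Mul(Mul(-4, x), Mul(-1, x)) = Mul(4, Pow(x, 2)))
Pow(Function('G')(3), 3) = Pow(Mul(4, Pow(3, 2)), 3) = Pow(Mul(4, 9), 3) = Pow(36, 3) = 46656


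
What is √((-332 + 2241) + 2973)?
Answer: √4882 ≈ 69.871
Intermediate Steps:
√((-332 + 2241) + 2973) = √(1909 + 2973) = √4882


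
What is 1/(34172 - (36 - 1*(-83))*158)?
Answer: 1/15370 ≈ 6.5062e-5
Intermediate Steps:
1/(34172 - (36 - 1*(-83))*158) = 1/(34172 - (36 + 83)*158) = 1/(34172 - 119*158) = 1/(34172 - 1*18802) = 1/(34172 - 18802) = 1/15370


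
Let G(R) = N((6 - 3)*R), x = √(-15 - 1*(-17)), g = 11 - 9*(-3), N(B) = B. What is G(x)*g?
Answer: 114*√2 ≈ 161.22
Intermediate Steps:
g = 38 (g = 11 + 27 = 38)
x = √2 (x = √(-15 + 17) = √2 ≈ 1.4142)
G(R) = 3*R (G(R) = (6 - 3)*R = 3*R)
G(x)*g = (3*√2)*38 = 114*√2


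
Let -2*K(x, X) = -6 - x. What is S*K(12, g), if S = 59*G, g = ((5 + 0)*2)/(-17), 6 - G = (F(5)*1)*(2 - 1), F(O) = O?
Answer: 531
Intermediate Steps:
G = 1 (G = 6 - 5*1*(2 - 1) = 6 - 5 = 1)
g = -10/17 (g = (5*2)*(-1/17) = 10*(-1/17) = -10/17 ≈ -0.58823)
S = 59 (S = 59*1 = 59)
K(x, X) = 3 + x/2 (K(x, X) = -(-6 - x)/2 = 3 + x/2)
S*K(12, g) = 59*(3 + (½)*12) = 59*(3 + 6) = 59*9 = 531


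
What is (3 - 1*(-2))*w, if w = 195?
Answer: 975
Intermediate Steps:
(3 - 1*(-2))*w = (3 - 1*(-2))*195 = (3 + 2)*195 = 5*195 = 975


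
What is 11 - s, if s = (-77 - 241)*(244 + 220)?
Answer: 147563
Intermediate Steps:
s = -147552 (s = -318*464 = -147552)
11 - s = 11 - 1*(-147552) = 11 + 147552 = 147563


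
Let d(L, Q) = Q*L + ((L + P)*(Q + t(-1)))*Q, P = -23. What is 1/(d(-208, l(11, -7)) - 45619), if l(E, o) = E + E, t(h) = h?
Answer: -1/156917 ≈ -6.3728e-6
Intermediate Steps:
l(E, o) = 2*E
d(L, Q) = L*Q + Q*(-1 + Q)*(-23 + L) (d(L, Q) = Q*L + ((L - 23)*(Q - 1))*Q = L*Q + ((-23 + L)*(-1 + Q))*Q = L*Q + ((-1 + Q)*(-23 + L))*Q = L*Q + Q*(-1 + Q)*(-23 + L))
1/(d(-208, l(11, -7)) - 45619) = 1/((2*11)*(23 - 46*11 - 416*11) - 45619) = 1/(22*(23 - 23*22 - 208*22) - 45619) = 1/(22*(23 - 506 - 4576) - 45619) = 1/(22*(-5059) - 45619) = 1/(-111298 - 45619) = 1/(-156917) = -1/156917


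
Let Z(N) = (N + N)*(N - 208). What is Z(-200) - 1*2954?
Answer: 160246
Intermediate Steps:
Z(N) = 2*N*(-208 + N) (Z(N) = (2*N)*(-208 + N) = 2*N*(-208 + N))
Z(-200) - 1*2954 = 2*(-200)*(-208 - 200) - 1*2954 = 2*(-200)*(-408) - 2954 = 163200 - 2954 = 160246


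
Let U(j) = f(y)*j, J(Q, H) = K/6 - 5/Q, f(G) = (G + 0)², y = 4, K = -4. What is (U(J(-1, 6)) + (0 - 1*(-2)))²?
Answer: 45796/9 ≈ 5088.4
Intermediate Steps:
f(G) = G²
J(Q, H) = -⅔ - 5/Q (J(Q, H) = -4/6 - 5/Q = -4*⅙ - 5/Q = -⅔ - 5/Q)
U(j) = 16*j (U(j) = 4²*j = 16*j)
(U(J(-1, 6)) + (0 - 1*(-2)))² = (16*(-⅔ - 5/(-1)) + (0 - 1*(-2)))² = (16*(-⅔ - 5*(-1)) + (0 + 2))² = (16*(-⅔ + 5) + 2)² = (16*(13/3) + 2)² = (208/3 + 2)² = (214/3)² = 45796/9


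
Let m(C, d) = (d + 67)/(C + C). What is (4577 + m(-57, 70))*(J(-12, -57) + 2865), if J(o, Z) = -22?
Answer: 1483025363/114 ≈ 1.3009e+7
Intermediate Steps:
m(C, d) = (67 + d)/(2*C) (m(C, d) = (67 + d)/((2*C)) = (67 + d)*(1/(2*C)) = (67 + d)/(2*C))
(4577 + m(-57, 70))*(J(-12, -57) + 2865) = (4577 + (½)*(67 + 70)/(-57))*(-22 + 2865) = (4577 + (½)*(-1/57)*137)*2843 = (4577 - 137/114)*2843 = (521641/114)*2843 = 1483025363/114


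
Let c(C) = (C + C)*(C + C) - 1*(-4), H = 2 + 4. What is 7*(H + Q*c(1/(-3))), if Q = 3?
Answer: 406/3 ≈ 135.33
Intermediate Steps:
H = 6
c(C) = 4 + 4*C² (c(C) = (2*C)*(2*C) + 4 = 4*C² + 4 = 4 + 4*C²)
7*(H + Q*c(1/(-3))) = 7*(6 + 3*(4 + 4*(1/(-3))²)) = 7*(6 + 3*(4 + 4*(1*(-⅓))²)) = 7*(6 + 3*(4 + 4*(-⅓)²)) = 7*(6 + 3*(4 + 4*(⅑))) = 7*(6 + 3*(4 + 4/9)) = 7*(6 + 3*(40/9)) = 7*(6 + 40/3) = 7*(58/3) = 406/3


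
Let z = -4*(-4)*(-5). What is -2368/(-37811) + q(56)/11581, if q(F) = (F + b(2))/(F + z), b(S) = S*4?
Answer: 81968936/1313667573 ≈ 0.062397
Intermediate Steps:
z = -80 (z = 16*(-5) = -80)
b(S) = 4*S
q(F) = (8 + F)/(-80 + F) (q(F) = (F + 4*2)/(F - 80) = (F + 8)/(-80 + F) = (8 + F)/(-80 + F))
-2368/(-37811) + q(56)/11581 = -2368/(-37811) + ((8 + 56)/(-80 + 56))/11581 = -2368*(-1/37811) + (64/(-24))*(1/11581) = 2368/37811 - 1/24*64*(1/11581) = 2368/37811 - 8/3*1/11581 = 2368/37811 - 8/34743 = 81968936/1313667573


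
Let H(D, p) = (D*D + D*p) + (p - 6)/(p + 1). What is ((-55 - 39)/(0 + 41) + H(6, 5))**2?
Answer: 244328161/60516 ≈ 4037.4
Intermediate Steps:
H(D, p) = D**2 + D*p + (-6 + p)/(1 + p) (H(D, p) = (D**2 + D*p) + (-6 + p)/(1 + p) = D**2 + D*p + (-6 + p)/(1 + p))
((-55 - 39)/(0 + 41) + H(6, 5))**2 = ((-55 - 39)/(0 + 41) + (-6 + 5 + 6**2 + 6*5 + 6*5**2 + 5*6**2)/(1 + 5))**2 = (-94/41 + (-6 + 5 + 36 + 30 + 6*25 + 5*36)/6)**2 = (-94*1/41 + (-6 + 5 + 36 + 30 + 150 + 180)/6)**2 = (-94/41 + (1/6)*395)**2 = (-94/41 + 395/6)**2 = (15631/246)**2 = 244328161/60516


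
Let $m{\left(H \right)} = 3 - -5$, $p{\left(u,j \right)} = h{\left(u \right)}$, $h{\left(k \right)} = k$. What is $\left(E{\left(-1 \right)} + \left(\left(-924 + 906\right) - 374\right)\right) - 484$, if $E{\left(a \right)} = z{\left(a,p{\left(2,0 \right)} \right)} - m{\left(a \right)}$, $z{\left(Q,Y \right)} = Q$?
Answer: $-885$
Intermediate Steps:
$p{\left(u,j \right)} = u$
$m{\left(H \right)} = 8$ ($m{\left(H \right)} = 3 + 5 = 8$)
$E{\left(a \right)} = -8 + a$ ($E{\left(a \right)} = a - 8 = -8 + a$)
$\left(E{\left(-1 \right)} + \left(\left(-924 + 906\right) - 374\right)\right) - 484 = \left(\left(-8 - 1\right) + \left(\left(-924 + 906\right) - 374\right)\right) - 484 = \left(-9 - 392\right) - 484 = -401 - 484 = -885$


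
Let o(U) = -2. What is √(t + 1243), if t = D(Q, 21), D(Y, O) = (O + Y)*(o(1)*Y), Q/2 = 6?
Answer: √451 ≈ 21.237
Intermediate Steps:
Q = 12 (Q = 2*6 = 12)
D(Y, O) = -2*Y*(O + Y) (D(Y, O) = (O + Y)*(-2*Y) = -2*Y*(O + Y))
t = -792 (t = -2*12*(21 + 12) = -2*12*33 = -792)
√(t + 1243) = √(-792 + 1243) = √451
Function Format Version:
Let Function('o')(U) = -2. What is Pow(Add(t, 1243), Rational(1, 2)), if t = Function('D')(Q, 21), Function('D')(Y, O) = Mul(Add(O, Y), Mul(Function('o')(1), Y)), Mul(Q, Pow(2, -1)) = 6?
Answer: Pow(451, Rational(1, 2)) ≈ 21.237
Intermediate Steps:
Q = 12 (Q = Mul(2, 6) = 12)
Function('D')(Y, O) = Mul(-2, Y, Add(O, Y)) (Function('D')(Y, O) = Mul(Add(O, Y), Mul(-2, Y)) = Mul(-2, Y, Add(O, Y)))
t = -792 (t = Mul(-2, 12, Add(21, 12)) = Mul(-2, 12, 33) = -792)
Pow(Add(t, 1243), Rational(1, 2)) = Pow(Add(-792, 1243), Rational(1, 2)) = Pow(451, Rational(1, 2))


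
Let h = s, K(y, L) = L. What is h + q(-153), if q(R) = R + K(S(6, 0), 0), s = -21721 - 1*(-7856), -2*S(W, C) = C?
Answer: -14018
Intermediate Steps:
S(W, C) = -C/2
s = -13865 (s = -21721 + 7856 = -13865)
h = -13865
q(R) = R (q(R) = R + 0 = R)
h + q(-153) = -13865 - 153 = -14018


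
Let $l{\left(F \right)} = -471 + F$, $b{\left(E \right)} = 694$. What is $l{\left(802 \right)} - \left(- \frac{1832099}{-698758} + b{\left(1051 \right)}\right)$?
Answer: $- \frac{255481253}{698758} \approx -365.62$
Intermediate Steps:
$l{\left(802 \right)} - \left(- \frac{1832099}{-698758} + b{\left(1051 \right)}\right) = \left(-471 + 802\right) - \left(- \frac{1832099}{-698758} + 694\right) = 331 - \left(\left(-1832099\right) \left(- \frac{1}{698758}\right) + 694\right) = 331 - \left(\frac{1832099}{698758} + 694\right) = 331 - \frac{486770151}{698758} = - \frac{255481253}{698758}$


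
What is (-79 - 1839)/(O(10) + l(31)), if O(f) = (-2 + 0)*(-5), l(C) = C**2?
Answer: -1918/971 ≈ -1.9753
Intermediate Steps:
O(f) = 10 (O(f) = -2*(-5) = 10)
(-79 - 1839)/(O(10) + l(31)) = (-79 - 1839)/(10 + 31**2) = -1918/(10 + 961) = -1918/971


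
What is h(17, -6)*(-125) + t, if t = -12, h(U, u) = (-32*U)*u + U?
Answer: -410137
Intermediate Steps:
h(U, u) = U - 32*U*u (h(U, u) = -32*U*u + U = U - 32*U*u)
h(17, -6)*(-125) + t = (17*(1 - 32*(-6)))*(-125) - 12 = (17*(1 + 192))*(-125) - 12 = (17*193)*(-125) - 12 = 3281*(-125) - 12 = -410125 - 12 = -410137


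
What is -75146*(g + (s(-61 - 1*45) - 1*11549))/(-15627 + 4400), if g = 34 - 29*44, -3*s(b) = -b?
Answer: -2891542934/33681 ≈ -85851.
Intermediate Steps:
s(b) = b/3 (s(b) = -(-1)*b/3 = b/3)
g = -1242 (g = 34 - 1276 = -1242)
-75146*(g + (s(-61 - 1*45) - 1*11549))/(-15627 + 4400) = -75146*(-1242 + ((-61 - 1*45)/3 - 1*11549))/(-15627 + 4400) = -(961192486/11227 - 75146*(-61 - 45)/33681) = -75146/((-11227/(-1242 + ((⅓)*(-106) - 11549)))) = -75146/((-11227/(-1242 + (-106/3 - 11549)))) = -75146/((-11227/(-1242 - 34753/3))) = -75146/((-11227/(-38479/3))) = -75146/((-11227*(-3/38479))) = -75146/33681/38479 = -75146*38479/33681 = -2891542934/33681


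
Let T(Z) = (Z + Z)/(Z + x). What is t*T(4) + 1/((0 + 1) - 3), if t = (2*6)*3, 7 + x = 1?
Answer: -289/2 ≈ -144.50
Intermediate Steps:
x = -6 (x = -7 + 1 = -6)
t = 36 (t = 12*3 = 36)
T(Z) = 2*Z/(-6 + Z) (T(Z) = (Z + Z)/(Z - 6) = (2*Z)/(-6 + Z) = 2*Z/(-6 + Z))
t*T(4) + 1/((0 + 1) - 3) = 36*(2*4/(-6 + 4)) + 1/((0 + 1) - 3) = 36*(2*4/(-2)) + 1/(1 - 3) = 36*(2*4*(-1/2)) + 1/(-2) = 36*(-4) - 1/2 = -144 - 1/2 = -289/2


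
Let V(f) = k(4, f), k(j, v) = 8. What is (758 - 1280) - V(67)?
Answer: -530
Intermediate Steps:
V(f) = 8
(758 - 1280) - V(67) = (758 - 1280) - 1*8 = -522 - 8 = -530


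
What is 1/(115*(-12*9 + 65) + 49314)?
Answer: 1/44369 ≈ 2.2538e-5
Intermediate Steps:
1/(115*(-12*9 + 65) + 49314) = 1/(115*(-108 + 65) + 49314) = 1/(115*(-43) + 49314) = 1/(-4945 + 49314) = 1/44369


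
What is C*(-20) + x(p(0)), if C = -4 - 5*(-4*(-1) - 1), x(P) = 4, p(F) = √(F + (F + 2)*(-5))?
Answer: 384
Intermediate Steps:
p(F) = √(-10 - 4*F) (p(F) = √(F + (2 + F)*(-5)) = √(F + (-10 - 5*F)) = √(-10 - 4*F))
C = -19 (C = -4 - 5*(4 - 1) = -4 - 5*3 = -4 - 15 = -19)
C*(-20) + x(p(0)) = -19*(-20) + 4 = 380 + 4 = 384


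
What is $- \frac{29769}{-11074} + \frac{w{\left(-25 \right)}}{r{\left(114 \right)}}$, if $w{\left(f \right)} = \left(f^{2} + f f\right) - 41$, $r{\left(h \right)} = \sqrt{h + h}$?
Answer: $\frac{29769}{11074} + \frac{403 \sqrt{57}}{38} \approx 82.756$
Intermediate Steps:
$r{\left(h \right)} = \sqrt{2} \sqrt{h}$ ($r{\left(h \right)} = \sqrt{2 h} = \sqrt{2} \sqrt{h}$)
$w{\left(f \right)} = -41 + 2 f^{2}$ ($w{\left(f \right)} = \left(f^{2} + f^{2}\right) - 41 = 2 f^{2} - 41 = -41 + 2 f^{2}$)
$- \frac{29769}{-11074} + \frac{w{\left(-25 \right)}}{r{\left(114 \right)}} = - \frac{29769}{-11074} + \frac{-41 + 2 \left(-25\right)^{2}}{\sqrt{2} \sqrt{114}} = \left(-29769\right) \left(- \frac{1}{11074}\right) + \frac{-41 + 2 \cdot 625}{2 \sqrt{57}} = \frac{29769}{11074} + \left(-41 + 1250\right) \frac{\sqrt{57}}{114} = \frac{29769}{11074} + 1209 \frac{\sqrt{57}}{114} = \frac{29769}{11074} + \frac{403 \sqrt{57}}{38}$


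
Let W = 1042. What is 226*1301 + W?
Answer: 295068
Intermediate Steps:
226*1301 + W = 226*1301 + 1042 = 294026 + 1042 = 295068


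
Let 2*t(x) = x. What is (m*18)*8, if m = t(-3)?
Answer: -216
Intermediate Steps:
t(x) = x/2
m = -3/2 (m = (½)*(-3) = -3/2 ≈ -1.5000)
(m*18)*8 = -3/2*18*8 = -27*8 = -216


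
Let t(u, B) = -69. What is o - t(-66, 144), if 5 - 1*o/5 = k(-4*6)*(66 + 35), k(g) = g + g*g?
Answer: -278666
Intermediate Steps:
k(g) = g + g²
o = -278735 (o = 25 - 5*(-4*6)*(1 - 4*6)*(66 + 35) = 25 - 5*(-24*(1 - 24))*101 = 25 - 5*(-24*(-23))*101 = 25 - 2760*101 = 25 - 5*55752 = 25 - 278760 = -278735)
o - t(-66, 144) = -278735 - 1*(-69) = -278735 + 69 = -278666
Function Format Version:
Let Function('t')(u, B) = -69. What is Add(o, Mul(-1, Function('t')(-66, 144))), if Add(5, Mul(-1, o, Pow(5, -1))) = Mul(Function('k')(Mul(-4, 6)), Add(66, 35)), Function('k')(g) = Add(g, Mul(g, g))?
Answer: -278666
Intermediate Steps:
Function('k')(g) = Add(g, Pow(g, 2))
o = -278735 (o = Add(25, Mul(-5, Mul(Mul(Mul(-4, 6), Add(1, Mul(-4, 6))), Add(66, 35)))) = Add(25, Mul(-5, Mul(Mul(-24, Add(1, -24)), 101))) = Add(25, Mul(-5, Mul(Mul(-24, -23), 101))) = Add(25, Mul(-5, Mul(552, 101))) = Add(25, Mul(-5, 55752)) = Add(25, -278760) = -278735)
Add(o, Mul(-1, Function('t')(-66, 144))) = Add(-278735, Mul(-1, -69)) = Add(-278735, 69) = -278666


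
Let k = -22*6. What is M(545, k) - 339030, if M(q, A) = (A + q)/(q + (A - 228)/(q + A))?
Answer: -76188346181/224725 ≈ -3.3903e+5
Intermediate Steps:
k = -132
M(q, A) = (A + q)/(q + (-228 + A)/(A + q))
M(545, k) - 339030 = (-132 + 545)²/(-228 - 132 + 545² - 132*545) - 339030 = 413²/(-228 - 132 + 297025 - 71940) - 339030 = 170569/224725 - 339030 = -76188346181/224725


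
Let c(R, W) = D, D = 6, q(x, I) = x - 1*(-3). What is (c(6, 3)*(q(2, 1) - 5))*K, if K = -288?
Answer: 0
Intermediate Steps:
q(x, I) = 3 + x (q(x, I) = x + 3 = 3 + x)
c(R, W) = 6
(c(6, 3)*(q(2, 1) - 5))*K = (6*((3 + 2) - 5))*(-288) = (6*(5 - 5))*(-288) = (6*0)*(-288) = 0*(-288) = 0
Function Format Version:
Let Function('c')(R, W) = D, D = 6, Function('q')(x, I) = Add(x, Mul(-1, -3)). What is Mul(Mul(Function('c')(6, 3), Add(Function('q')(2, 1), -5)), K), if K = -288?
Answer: 0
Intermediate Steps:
Function('q')(x, I) = Add(3, x) (Function('q')(x, I) = Add(x, 3) = Add(3, x))
Function('c')(R, W) = 6
Mul(Mul(Function('c')(6, 3), Add(Function('q')(2, 1), -5)), K) = Mul(Mul(6, Add(Add(3, 2), -5)), -288) = Mul(Mul(6, Add(5, -5)), -288) = Mul(Mul(6, 0), -288) = Mul(0, -288) = 0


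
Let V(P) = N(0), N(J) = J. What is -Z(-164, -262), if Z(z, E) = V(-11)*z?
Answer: 0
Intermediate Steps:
V(P) = 0
Z(z, E) = 0 (Z(z, E) = 0*z = 0)
-Z(-164, -262) = -1*0 = 0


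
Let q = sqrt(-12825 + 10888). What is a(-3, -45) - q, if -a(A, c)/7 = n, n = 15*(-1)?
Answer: 105 - I*sqrt(1937) ≈ 105.0 - 44.011*I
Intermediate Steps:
n = -15
a(A, c) = 105 (a(A, c) = -7*(-15) = 105)
q = I*sqrt(1937) (q = sqrt(-1937) = I*sqrt(1937) ≈ 44.011*I)
a(-3, -45) - q = 105 - I*sqrt(1937)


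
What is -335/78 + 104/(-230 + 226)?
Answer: -2363/78 ≈ -30.295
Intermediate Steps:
-335/78 + 104/(-230 + 226) = -335*1/78 + 104/(-4) = -335/78 + 104*(-¼) = -335/78 - 26 = -2363/78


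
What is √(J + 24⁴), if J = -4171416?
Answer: 14*I*√19590 ≈ 1959.5*I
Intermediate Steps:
√(J + 24⁴) = √(-4171416 + 24⁴) = √(-4171416 + 331776) = √(-3839640) = 14*I*√19590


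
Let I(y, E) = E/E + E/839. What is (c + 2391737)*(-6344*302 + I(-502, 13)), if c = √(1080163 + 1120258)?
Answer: -3844547844685660/839 - 1607429180*√2200421/839 ≈ -4.5851e+12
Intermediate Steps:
I(y, E) = 1 + E/839 (I(y, E) = 1 + E*(1/839) = 1 + E/839)
c = √2200421 ≈ 1483.4
(c + 2391737)*(-6344*302 + I(-502, 13)) = (√2200421 + 2391737)*(-6344*302 + (1 + (1/839)*13)) = (2391737 + √2200421)*(-1915888 + (1 + 13/839)) = (2391737 + √2200421)*(-1915888 + 852/839) = (2391737 + √2200421)*(-1607429180/839) = -3844547844685660/839 - 1607429180*√2200421/839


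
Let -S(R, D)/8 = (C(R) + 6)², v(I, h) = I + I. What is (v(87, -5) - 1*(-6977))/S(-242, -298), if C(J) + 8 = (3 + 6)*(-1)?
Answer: -7151/968 ≈ -7.3874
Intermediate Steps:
v(I, h) = 2*I
C(J) = -17 (C(J) = -8 + (3 + 6)*(-1) = -8 + 9*(-1) = -8 - 9 = -17)
S(R, D) = -968 (S(R, D) = -8*(-17 + 6)² = -8*(-11)² = -8*121 = -968)
(v(87, -5) - 1*(-6977))/S(-242, -298) = (2*87 - 1*(-6977))/(-968) = (174 + 6977)*(-1/968) = 7151*(-1/968) = -7151/968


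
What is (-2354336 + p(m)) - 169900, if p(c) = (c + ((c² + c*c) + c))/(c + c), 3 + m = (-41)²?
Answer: -2522557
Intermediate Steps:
m = 1678 (m = -3 + (-41)² = -3 + 1681 = 1678)
p(c) = (2*c + 2*c²)/(2*c) (p(c) = (c + ((c² + c²) + c))/((2*c)) = (c + (2*c² + c))*(1/(2*c)) = (c + (c + 2*c²))*(1/(2*c)) = (2*c + 2*c²)*(1/(2*c)) = (2*c + 2*c²)/(2*c))
(-2354336 + p(m)) - 169900 = (-2354336 + (1 + 1678)) - 169900 = (-2354336 + 1679) - 169900 = -2352657 - 169900 = -2522557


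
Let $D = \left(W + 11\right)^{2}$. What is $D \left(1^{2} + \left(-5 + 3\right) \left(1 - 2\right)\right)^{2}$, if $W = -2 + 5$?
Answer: $1764$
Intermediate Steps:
$W = 3$
$D = 196$ ($D = \left(3 + 11\right)^{2} = 14^{2} = 196$)
$D \left(1^{2} + \left(-5 + 3\right) \left(1 - 2\right)\right)^{2} = 196 \left(1^{2} + \left(-5 + 3\right) \left(1 - 2\right)\right)^{2} = 196 \left(1 - -2\right)^{2} = 196 \left(1 + 2\right)^{2} = 196 \cdot 3^{2} = 196 \cdot 9 = 1764$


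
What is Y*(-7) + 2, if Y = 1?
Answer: -5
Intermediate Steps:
Y*(-7) + 2 = 1*(-7) + 2 = -7 + 2 = -5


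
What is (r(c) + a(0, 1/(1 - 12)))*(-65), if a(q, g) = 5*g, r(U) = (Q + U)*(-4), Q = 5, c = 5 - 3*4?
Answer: -5395/11 ≈ -490.45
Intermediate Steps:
c = -7 (c = 5 - 12 = -7)
r(U) = -20 - 4*U (r(U) = (5 + U)*(-4) = -20 - 4*U)
(r(c) + a(0, 1/(1 - 12)))*(-65) = ((-20 - 4*(-7)) + 5/(1 - 12))*(-65) = ((-20 + 28) + 5/(-11))*(-65) = (8 + 5*(-1/11))*(-65) = (8 - 5/11)*(-65) = (83/11)*(-65) = -5395/11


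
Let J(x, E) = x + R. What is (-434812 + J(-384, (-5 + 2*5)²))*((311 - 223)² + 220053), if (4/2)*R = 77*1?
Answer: -198255146055/2 ≈ -9.9128e+10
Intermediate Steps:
R = 77/2 (R = (77*1)/2 = (½)*77 = 77/2 ≈ 38.500)
J(x, E) = 77/2 + x (J(x, E) = x + 77/2 = 77/2 + x)
(-434812 + J(-384, (-5 + 2*5)²))*((311 - 223)² + 220053) = (-434812 + (77/2 - 384))*((311 - 223)² + 220053) = (-434812 - 691/2)*(88² + 220053) = -870315*(7744 + 220053)/2 = -870315/2*227797 = -198255146055/2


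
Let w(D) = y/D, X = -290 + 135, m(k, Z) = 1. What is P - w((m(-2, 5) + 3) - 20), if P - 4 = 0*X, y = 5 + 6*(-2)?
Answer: 57/16 ≈ 3.5625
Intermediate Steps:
X = -155
y = -7 (y = 5 - 12 = -7)
w(D) = -7/D
P = 4 (P = 4 + 0*(-155) = 4 + 0 = 4)
P - w((m(-2, 5) + 3) - 20) = 4 - (-7)/((1 + 3) - 20) = 4 - (-7)/(4 - 20) = 4 - (-7)/(-16) = 4 - (-7)*(-1)/16 = 4 - 1*7/16 = 4 - 7/16 = 57/16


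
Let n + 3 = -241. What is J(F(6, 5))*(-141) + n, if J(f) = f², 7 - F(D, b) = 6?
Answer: -385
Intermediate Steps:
n = -244 (n = -3 - 241 = -244)
F(D, b) = 1 (F(D, b) = 7 - 1*6 = 7 - 6 = 1)
J(F(6, 5))*(-141) + n = 1²*(-141) - 244 = 1*(-141) - 244 = -141 - 244 = -385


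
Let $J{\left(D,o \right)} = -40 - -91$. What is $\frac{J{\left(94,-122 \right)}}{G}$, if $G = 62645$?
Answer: $\frac{3}{3685} \approx 0.00081411$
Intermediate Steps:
$J{\left(D,o \right)} = 51$ ($J{\left(D,o \right)} = -40 + 91 = 51$)
$\frac{J{\left(94,-122 \right)}}{G} = \frac{51}{62645} = 51 \cdot \frac{1}{62645} = \frac{3}{3685}$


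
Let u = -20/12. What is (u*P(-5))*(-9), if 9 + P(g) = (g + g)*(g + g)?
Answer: 1365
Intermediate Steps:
u = -5/3 (u = -20*1/12 = -5/3 ≈ -1.6667)
P(g) = -9 + 4*g² (P(g) = -9 + (g + g)*(g + g) = -9 + (2*g)*(2*g) = -9 + 4*g²)
(u*P(-5))*(-9) = -5*(-9 + 4*(-5)²)/3*(-9) = -5*(-9 + 4*25)/3*(-9) = -5*(-9 + 100)/3*(-9) = -5/3*91*(-9) = -455/3*(-9) = 1365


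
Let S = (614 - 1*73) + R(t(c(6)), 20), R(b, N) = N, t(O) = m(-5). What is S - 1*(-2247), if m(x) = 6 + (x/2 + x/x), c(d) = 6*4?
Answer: 2808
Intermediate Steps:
c(d) = 24
m(x) = 7 + x/2 (m(x) = 6 + (x*(½) + 1) = 6 + (x/2 + 1) = 6 + (1 + x/2) = 7 + x/2)
t(O) = 9/2 (t(O) = 7 + (½)*(-5) = 7 - 5/2 = 9/2)
S = 561 (S = (614 - 1*73) + 20 = (614 - 73) + 20 = 541 + 20 = 561)
S - 1*(-2247) = 561 - 1*(-2247) = 561 + 2247 = 2808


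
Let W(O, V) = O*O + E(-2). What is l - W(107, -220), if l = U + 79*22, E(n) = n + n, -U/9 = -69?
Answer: -9086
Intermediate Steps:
U = 621 (U = -9*(-69) = 621)
E(n) = 2*n
l = 2359 (l = 621 + 79*22 = 621 + 1738 = 2359)
W(O, V) = -4 + O² (W(O, V) = O*O + 2*(-2) = O² - 4 = -4 + O²)
l - W(107, -220) = 2359 - (-4 + 107²) = 2359 - (-4 + 11449) = 2359 - 1*11445 = 2359 - 11445 = -9086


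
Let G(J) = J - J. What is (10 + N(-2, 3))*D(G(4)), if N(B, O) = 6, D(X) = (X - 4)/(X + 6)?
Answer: -32/3 ≈ -10.667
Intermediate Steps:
G(J) = 0
D(X) = (-4 + X)/(6 + X)
(10 + N(-2, 3))*D(G(4)) = (10 + 6)*((-4 + 0)/(6 + 0)) = 16*(-4/6) = 16*((⅙)*(-4)) = 16*(-⅔) = -32/3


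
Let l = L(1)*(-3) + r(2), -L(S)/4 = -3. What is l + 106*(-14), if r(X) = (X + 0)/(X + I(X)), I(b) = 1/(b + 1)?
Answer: -10634/7 ≈ -1519.1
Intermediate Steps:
I(b) = 1/(1 + b)
L(S) = 12 (L(S) = -4*(-3) = 12)
r(X) = X/(X + 1/(1 + X)) (r(X) = (X + 0)/(X + 1/(1 + X)) = X/(X + 1/(1 + X)))
l = -246/7 (l = 12*(-3) + 2*(1 + 2)/(1 + 2*(1 + 2)) = -36 + 2*3/(1 + 2*3) = -36 + 2*3/(1 + 6) = -36 + 2*3/7 = -36 + 2*(⅐)*3 = -36 + 6/7 = -246/7 ≈ -35.143)
l + 106*(-14) = -246/7 + 106*(-14) = -246/7 - 1484 = -10634/7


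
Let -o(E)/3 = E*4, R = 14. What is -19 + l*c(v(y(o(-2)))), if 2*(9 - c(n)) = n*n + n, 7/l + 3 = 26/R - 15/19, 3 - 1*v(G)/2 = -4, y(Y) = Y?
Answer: 84493/257 ≈ 328.77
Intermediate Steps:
o(E) = -12*E (o(E) = -3*E*4 = -12*E)
v(G) = 14 (v(G) = 6 - 2*(-4) = 6 + 8 = 14)
l = -931/257 (l = 7/(-3 + (26/14 - 15/19)) = 7/(-3 + (26*(1/14) - 15*1/19)) = 7/(-3 + (13/7 - 15/19)) = 7/(-3 + 142/133) = 7/(-257/133) = 7*(-133/257) = -931/257 ≈ -3.6226)
c(n) = 9 - n/2 - n²/2 (c(n) = 9 - (n*n + n)/2 = 9 - (n² + n)/2 = 9 - (n + n²)/2 = 9 + (-n/2 - n²/2) = 9 - n/2 - n²/2)
-19 + l*c(v(y(o(-2)))) = -19 - 931*(9 - ½*14 - ½*14²)/257 = -19 - 931*(9 - 7 - ½*196)/257 = -19 - 931*(9 - 7 - 98)/257 = -19 - 931/257*(-96) = -19 + 89376/257 = 84493/257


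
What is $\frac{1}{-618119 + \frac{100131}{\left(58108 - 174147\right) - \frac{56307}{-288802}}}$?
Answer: $- \frac{33512238971}{20714580558548611} \approx -1.6178 \cdot 10^{-6}$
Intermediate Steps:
$\frac{1}{-618119 + \frac{100131}{\left(58108 - 174147\right) - \frac{56307}{-288802}}} = \frac{1}{-618119 + \frac{100131}{-116039 - - \frac{56307}{288802}}} = \frac{1}{-618119 + \frac{100131}{-116039 + \frac{56307}{288802}}} = \frac{1}{-618119 + \frac{100131}{- \frac{33512238971}{288802}}} = \frac{1}{-618119 + 100131 \left(- \frac{288802}{33512238971}\right)} = \frac{1}{-618119 - \frac{28918033062}{33512238971}} = \frac{1}{- \frac{20714580558548611}{33512238971}} = - \frac{33512238971}{20714580558548611}$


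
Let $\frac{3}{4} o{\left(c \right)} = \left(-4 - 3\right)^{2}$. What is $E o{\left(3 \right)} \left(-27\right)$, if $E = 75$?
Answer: $-132300$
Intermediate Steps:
$o{\left(c \right)} = \frac{196}{3}$ ($o{\left(c \right)} = \frac{4 \left(-4 - 3\right)^{2}}{3} = \frac{4 \left(-7\right)^{2}}{3} = \frac{4}{3} \cdot 49 = \frac{196}{3}$)
$E o{\left(3 \right)} \left(-27\right) = 75 \cdot \frac{196}{3} \left(-27\right) = 4900 \left(-27\right) = -132300$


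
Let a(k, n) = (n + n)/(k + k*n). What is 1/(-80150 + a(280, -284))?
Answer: -9905/793885679 ≈ -1.2477e-5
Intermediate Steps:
a(k, n) = 2*n/(k + k*n) (a(k, n) = (2*n)/(k + k*n) = 2*n/(k + k*n))
1/(-80150 + a(280, -284)) = 1/(-80150 + 2*(-284)/(280*(1 - 284))) = 1/(-80150 + 2*(-284)*(1/280)/(-283)) = 1/(-80150 + 2*(-284)*(1/280)*(-1/283)) = 1/(-80150 + 71/9905) = 1/(-793885679/9905) = -9905/793885679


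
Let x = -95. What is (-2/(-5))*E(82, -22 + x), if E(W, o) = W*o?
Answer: -19188/5 ≈ -3837.6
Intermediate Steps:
(-2/(-5))*E(82, -22 + x) = (-2/(-5))*(82*(-22 - 95)) = (-2*(-1/5))*(82*(-117)) = (2/5)*(-9594) = -19188/5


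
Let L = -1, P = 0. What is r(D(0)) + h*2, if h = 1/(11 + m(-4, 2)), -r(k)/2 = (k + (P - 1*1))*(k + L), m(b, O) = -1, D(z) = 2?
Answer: -9/5 ≈ -1.8000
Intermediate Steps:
r(k) = -2*(-1 + k)**2 (r(k) = -2*(k + (0 - 1*1))*(k - 1) = -2*(k + (0 - 1))*(-1 + k) = -2*(k - 1)*(-1 + k) = -2*(-1 + k)*(-1 + k) = -2*(-1 + k)**2)
h = 1/10 (h = 1/(11 - 1) = 1/10 ≈ 0.10000)
r(D(0)) + h*2 = (-2 - 2*2**2 + 4*2) + (1/10)*2 = (-2 - 2*4 + 8) + 1/5 = (-2 - 8 + 8) + 1/5 = -2 + 1/5 = -9/5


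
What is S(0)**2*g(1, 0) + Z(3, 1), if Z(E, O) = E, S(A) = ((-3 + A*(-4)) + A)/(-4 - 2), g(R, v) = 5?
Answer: 17/4 ≈ 4.2500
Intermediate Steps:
S(A) = 1/2 + A/2 (S(A) = ((-3 - 4*A) + A)/(-6) = (-3 - 3*A)*(-1/6) = 1/2 + A/2)
S(0)**2*g(1, 0) + Z(3, 1) = (1/2 + (1/2)*0)**2*5 + 3 = (1/2 + 0)**2*5 + 3 = (1/2)**2*5 + 3 = (1/4)*5 + 3 = 5/4 + 3 = 17/4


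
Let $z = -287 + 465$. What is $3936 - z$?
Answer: $3758$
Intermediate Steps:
$z = 178$
$3936 - z = 3936 - 178 = 3758$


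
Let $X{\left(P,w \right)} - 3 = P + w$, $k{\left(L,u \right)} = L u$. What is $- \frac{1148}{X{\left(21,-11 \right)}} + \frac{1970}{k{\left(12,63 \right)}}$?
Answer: $- \frac{421139}{4914} \approx -85.702$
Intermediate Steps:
$X{\left(P,w \right)} = 3 + P + w$ ($X{\left(P,w \right)} = 3 + \left(P + w\right) = 3 + P + w$)
$- \frac{1148}{X{\left(21,-11 \right)}} + \frac{1970}{k{\left(12,63 \right)}} = - \frac{1148}{3 + 21 - 11} + \frac{1970}{12 \cdot 63} = - \frac{1148}{13} + \frac{1970}{756} = \left(-1148\right) \frac{1}{13} + 1970 \cdot \frac{1}{756} = - \frac{1148}{13} + \frac{985}{378} = - \frac{421139}{4914}$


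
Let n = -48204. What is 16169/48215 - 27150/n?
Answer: 348074621/387359310 ≈ 0.89858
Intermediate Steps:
16169/48215 - 27150/n = 16169/48215 - 27150/(-48204) = 16169*(1/48215) - 27150*(-1/48204) = 16169/48215 + 4525/8034 = 348074621/387359310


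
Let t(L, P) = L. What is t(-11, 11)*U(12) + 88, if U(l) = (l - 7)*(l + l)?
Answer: -1232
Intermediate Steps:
U(l) = 2*l*(-7 + l) (U(l) = (-7 + l)*(2*l) = 2*l*(-7 + l))
t(-11, 11)*U(12) + 88 = -22*12*(-7 + 12) + 88 = -22*12*5 + 88 = -11*120 + 88 = -1320 + 88 = -1232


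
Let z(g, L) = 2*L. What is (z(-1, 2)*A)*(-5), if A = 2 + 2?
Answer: -80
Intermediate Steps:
A = 4
(z(-1, 2)*A)*(-5) = ((2*2)*4)*(-5) = (4*4)*(-5) = 16*(-5) = -80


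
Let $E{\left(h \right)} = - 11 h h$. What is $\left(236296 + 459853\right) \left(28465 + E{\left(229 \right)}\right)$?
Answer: $-381758365514$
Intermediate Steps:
$E{\left(h \right)} = - 11 h^{2}$
$\left(236296 + 459853\right) \left(28465 + E{\left(229 \right)}\right) = \left(236296 + 459853\right) \left(28465 - 11 \cdot 229^{2}\right) = 696149 \left(28465 - 576851\right) = 696149 \left(-548386\right) = -381758365514$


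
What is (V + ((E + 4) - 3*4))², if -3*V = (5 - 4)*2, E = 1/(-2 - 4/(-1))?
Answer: 2401/36 ≈ 66.694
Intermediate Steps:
E = ½ (E = 1/(-2 - 4*(-1)) = 1/(-2 + 4) = 1/2 = ½ ≈ 0.50000)
V = -⅔ (V = -(5 - 4)*2/3 = -2/3 = -⅓*2 = -⅔ ≈ -0.66667)
(V + ((E + 4) - 3*4))² = (-⅔ + ((½ + 4) - 3*4))² = (-⅔ + (9/2 - 12))² = (-⅔ - 15/2)² = (-49/6)² = 2401/36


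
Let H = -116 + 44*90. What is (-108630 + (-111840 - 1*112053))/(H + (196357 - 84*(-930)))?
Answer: -332523/278321 ≈ -1.1947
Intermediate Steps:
H = 3844 (H = -116 + 3960 = 3844)
(-108630 + (-111840 - 1*112053))/(H + (196357 - 84*(-930))) = (-108630 + (-111840 - 1*112053))/(3844 + (196357 - 84*(-930))) = (-108630 + (-111840 - 112053))/(3844 + (196357 + 78120)) = (-108630 - 223893)/(3844 + 274477) = -332523/278321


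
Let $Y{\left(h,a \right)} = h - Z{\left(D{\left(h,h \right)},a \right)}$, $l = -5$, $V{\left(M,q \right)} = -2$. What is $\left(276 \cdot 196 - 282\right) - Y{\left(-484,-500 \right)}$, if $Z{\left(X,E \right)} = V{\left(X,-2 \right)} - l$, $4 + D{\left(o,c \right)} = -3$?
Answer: $54301$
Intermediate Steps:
$D{\left(o,c \right)} = -7$ ($D{\left(o,c \right)} = -4 - 3 = -7$)
$Z{\left(X,E \right)} = 3$ ($Z{\left(X,E \right)} = -2 - -5 = -2 + 5 = 3$)
$Y{\left(h,a \right)} = -3 + h$ ($Y{\left(h,a \right)} = h - 3 = -3 + h$)
$\left(276 \cdot 196 - 282\right) - Y{\left(-484,-500 \right)} = \left(276 \cdot 196 - 282\right) - \left(-3 - 484\right) = \left(54096 - 282\right) - -487 = 53814 + 487 = 54301$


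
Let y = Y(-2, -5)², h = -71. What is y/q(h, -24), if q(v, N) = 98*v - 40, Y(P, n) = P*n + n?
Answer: -25/6998 ≈ -0.0035724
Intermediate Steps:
Y(P, n) = n + P*n
q(v, N) = -40 + 98*v
y = 25 (y = (-5*(1 - 2))² = (-5*(-1))² = 5² = 25)
y/q(h, -24) = 25/(-40 + 98*(-71)) = 25/(-40 - 6958) = 25/(-6998) = 25*(-1/6998) = -25/6998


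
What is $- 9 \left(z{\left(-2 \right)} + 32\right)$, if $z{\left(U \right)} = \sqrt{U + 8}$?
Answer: $-288 - 9 \sqrt{6} \approx -310.05$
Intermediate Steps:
$z{\left(U \right)} = \sqrt{8 + U}$
$- 9 \left(z{\left(-2 \right)} + 32\right) = - 9 \left(\sqrt{8 - 2} + 32\right) = - 9 \left(\sqrt{6} + 32\right) = - 9 \left(32 + \sqrt{6}\right) = -288 - 9 \sqrt{6}$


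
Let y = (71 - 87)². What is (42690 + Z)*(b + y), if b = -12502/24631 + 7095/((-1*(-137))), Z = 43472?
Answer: 89341602079686/3374447 ≈ 2.6476e+7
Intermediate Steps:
b = 173044171/3374447 (b = -12502*1/24631 + 7095/137 = -12502/24631 + 7095*(1/137) = -12502/24631 + 7095/137 = 173044171/3374447 ≈ 51.281)
y = 256 (y = (-16)² = 256)
(42690 + Z)*(b + y) = (42690 + 43472)*(173044171/3374447 + 256) = 86162*(1036902603/3374447) = 89341602079686/3374447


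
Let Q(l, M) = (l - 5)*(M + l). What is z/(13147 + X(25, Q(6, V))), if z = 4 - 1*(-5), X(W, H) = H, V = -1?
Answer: 3/4384 ≈ 0.00068431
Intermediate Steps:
Q(l, M) = (-5 + l)*(M + l)
z = 9 (z = 4 + 5 = 9)
z/(13147 + X(25, Q(6, V))) = 9/(13147 + (6**2 - 5*(-1) - 5*6 - 1*6)) = 9/(13147 + (36 + 5 - 30 - 6)) = 9/(13147 + 5) = 9/13152 = 9*(1/13152) = 3/4384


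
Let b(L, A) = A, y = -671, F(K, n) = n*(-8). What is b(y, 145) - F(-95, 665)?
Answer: 5465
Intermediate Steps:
F(K, n) = -8*n
b(y, 145) - F(-95, 665) = 145 - (-8)*665 = 145 - 1*(-5320) = 145 + 5320 = 5465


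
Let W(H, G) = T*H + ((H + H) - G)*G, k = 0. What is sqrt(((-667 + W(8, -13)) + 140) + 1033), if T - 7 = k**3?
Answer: sqrt(185) ≈ 13.601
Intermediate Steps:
T = 7 (T = 7 + 0**3 = 7 + 0 = 7)
W(H, G) = 7*H + G*(-G + 2*H) (W(H, G) = 7*H + ((H + H) - G)*G = 7*H + (2*H - G)*G = 7*H + (-G + 2*H)*G = 7*H + G*(-G + 2*H))
sqrt(((-667 + W(8, -13)) + 140) + 1033) = sqrt(((-667 + (-1*(-13)**2 + 7*8 + 2*(-13)*8)) + 140) + 1033) = sqrt(((-667 + (-1*169 + 56 - 208)) + 140) + 1033) = sqrt(((-667 + (-169 + 56 - 208)) + 140) + 1033) = sqrt(((-667 - 321) + 140) + 1033) = sqrt((-988 + 140) + 1033) = sqrt(-848 + 1033) = sqrt(185)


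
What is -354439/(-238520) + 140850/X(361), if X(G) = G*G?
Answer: 79786386919/31084164920 ≈ 2.5668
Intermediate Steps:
X(G) = G²
-354439/(-238520) + 140850/X(361) = -354439/(-238520) + 140850/(361²) = -354439*(-1/238520) + 140850/130321 = 354439/238520 + 140850*(1/130321) = 354439/238520 + 140850/130321 = 79786386919/31084164920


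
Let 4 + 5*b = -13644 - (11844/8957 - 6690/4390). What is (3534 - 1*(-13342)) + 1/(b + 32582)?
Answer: 9904816981034683/586917335943 ≈ 16876.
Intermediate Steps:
b = -53664821987/19660615 (b = -⅘ + (-13644 - (11844/8957 - 6690/4390))/5 = -⅘ + (-13644 - (11844*(1/8957) - 6690*1/4390))/5 = -⅘ + (-13644 - (11844/8957 - 669/439))/5 = -⅘ + (-13644 - 1*(-792717/3932123))/5 = -⅘ + (-13644 + 792717/3932123)/5 = -⅘ + (⅕)*(-53649093495/3932123) = -⅘ - 10729818699/3932123 = -53664821987/19660615 ≈ -2729.6)
(3534 - 1*(-13342)) + 1/(b + 32582) = (3534 - 1*(-13342)) + 1/(-53664821987/19660615 + 32582) = (3534 + 13342) + 1/(586917335943/19660615) = 16876 + 19660615/586917335943 = 9904816981034683/586917335943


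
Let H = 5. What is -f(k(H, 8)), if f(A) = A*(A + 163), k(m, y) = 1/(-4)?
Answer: 651/16 ≈ 40.688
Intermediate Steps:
k(m, y) = -¼
f(A) = A*(163 + A)
-f(k(H, 8)) = -(-1)*(163 - ¼)/4 = -(-1)*651/(4*4) = -1*(-651/16) = 651/16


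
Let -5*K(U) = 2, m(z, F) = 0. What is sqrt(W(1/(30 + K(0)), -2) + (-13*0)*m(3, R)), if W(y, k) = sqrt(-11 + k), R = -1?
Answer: (-13)**(1/4) ≈ 1.3427 + 1.3427*I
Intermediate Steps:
K(U) = -2/5 (K(U) = -1/5*2 = -2/5)
sqrt(W(1/(30 + K(0)), -2) + (-13*0)*m(3, R)) = sqrt(sqrt(-11 - 2) - 13*0*0) = sqrt(sqrt(-13) + 0*0) = sqrt(I*sqrt(13) + 0) = sqrt(I*sqrt(13)) = 13**(1/4)*sqrt(I)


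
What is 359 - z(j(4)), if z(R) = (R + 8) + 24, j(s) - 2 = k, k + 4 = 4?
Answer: 325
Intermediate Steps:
k = 0 (k = -4 + 4 = 0)
j(s) = 2 (j(s) = 2 + 0 = 2)
z(R) = 32 + R (z(R) = (8 + R) + 24 = 32 + R)
359 - z(j(4)) = 359 - (32 + 2) = 359 - 1*34 = 359 - 34 = 325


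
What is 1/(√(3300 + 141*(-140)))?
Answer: -I*√4110/8220 ≈ -0.0077992*I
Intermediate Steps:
1/(√(3300 + 141*(-140))) = 1/(√(3300 - 19740)) = 1/(√(-16440)) = 1/(2*I*√4110) = -I*√4110/8220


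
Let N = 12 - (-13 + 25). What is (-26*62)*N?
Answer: 0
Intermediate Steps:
N = 0 (N = 12 - 1*12 = 12 - 12 = 0)
(-26*62)*N = -26*62*0 = -1612*0 = 0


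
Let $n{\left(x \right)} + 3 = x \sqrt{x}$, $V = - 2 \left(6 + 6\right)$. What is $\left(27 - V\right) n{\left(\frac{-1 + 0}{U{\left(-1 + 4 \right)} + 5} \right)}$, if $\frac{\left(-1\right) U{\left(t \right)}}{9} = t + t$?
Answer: $- \frac{52428}{343} \approx -152.85$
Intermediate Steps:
$U{\left(t \right)} = - 18 t$ ($U{\left(t \right)} = - 9 \left(t + t\right) = - 9 \cdot 2 t = - 18 t$)
$V = -24$ ($V = \left(-2\right) 12 = -24$)
$n{\left(x \right)} = -3 + x^{\frac{3}{2}}$ ($n{\left(x \right)} = -3 + x \sqrt{x} = -3 + x^{\frac{3}{2}}$)
$\left(27 - V\right) n{\left(\frac{-1 + 0}{U{\left(-1 + 4 \right)} + 5} \right)} = \left(27 - -24\right) \left(-3 + \left(\frac{-1 + 0}{- 18 \left(-1 + 4\right) + 5}\right)^{\frac{3}{2}}\right) = \left(27 + 24\right) \left(-3 + \left(- \frac{1}{\left(-18\right) 3 + 5}\right)^{\frac{3}{2}}\right) = 51 \left(-3 + \left(- \frac{1}{-54 + 5}\right)^{\frac{3}{2}}\right) = 51 \left(-3 + \left(- \frac{1}{-49}\right)^{\frac{3}{2}}\right) = 51 \left(-3 + \left(\left(-1\right) \left(- \frac{1}{49}\right)\right)^{\frac{3}{2}}\right) = 51 \left(-3 + \left(\frac{1}{49}\right)^{\frac{3}{2}}\right) = 51 \left(-3 + \frac{1}{343}\right) = 51 \left(- \frac{1028}{343}\right) = - \frac{52428}{343}$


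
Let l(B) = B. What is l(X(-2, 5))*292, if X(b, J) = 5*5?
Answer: 7300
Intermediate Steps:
X(b, J) = 25
l(X(-2, 5))*292 = 25*292 = 7300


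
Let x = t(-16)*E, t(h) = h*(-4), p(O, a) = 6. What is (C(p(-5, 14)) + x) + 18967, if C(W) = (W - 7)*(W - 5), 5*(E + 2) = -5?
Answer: 18774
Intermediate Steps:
E = -3 (E = -2 + (1/5)*(-5) = -2 - 1 = -3)
t(h) = -4*h
C(W) = (-7 + W)*(-5 + W)
x = -192 (x = -4*(-16)*(-3) = 64*(-3) = -192)
(C(p(-5, 14)) + x) + 18967 = ((35 + 6**2 - 12*6) - 192) + 18967 = ((35 + 36 - 72) - 192) + 18967 = (-1 - 192) + 18967 = -193 + 18967 = 18774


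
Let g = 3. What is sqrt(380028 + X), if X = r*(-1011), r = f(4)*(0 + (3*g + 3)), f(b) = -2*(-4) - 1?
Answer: 8*sqrt(4611) ≈ 543.23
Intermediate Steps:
f(b) = 7 (f(b) = 8 - 1 = 7)
r = 84 (r = 7*(0 + (3*3 + 3)) = 7*(0 + (9 + 3)) = 7*(0 + 12) = 7*12 = 84)
X = -84924 (X = 84*(-1011) = -84924)
sqrt(380028 + X) = sqrt(380028 - 84924) = sqrt(295104) = 8*sqrt(4611)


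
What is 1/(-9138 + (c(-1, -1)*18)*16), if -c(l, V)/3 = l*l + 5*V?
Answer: -1/5682 ≈ -0.00017599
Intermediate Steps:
c(l, V) = -15*V - 3*l² (c(l, V) = -3*(l*l + 5*V) = -3*(l² + 5*V) = -15*V - 3*l²)
1/(-9138 + (c(-1, -1)*18)*16) = 1/(-9138 + ((-15*(-1) - 3*(-1)²)*18)*16) = 1/(-9138 + ((15 - 3*1)*18)*16) = 1/(-9138 + ((15 - 3)*18)*16) = 1/(-9138 + (12*18)*16) = 1/(-9138 + 216*16) = 1/(-9138 + 3456) = 1/(-5682) = -1/5682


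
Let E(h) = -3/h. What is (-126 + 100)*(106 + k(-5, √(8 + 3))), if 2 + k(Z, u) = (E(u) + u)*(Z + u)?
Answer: -2912 + 1040*√11/11 ≈ -2598.4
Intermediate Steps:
k(Z, u) = -2 + (Z + u)*(u - 3/u) (k(Z, u) = -2 + (-3/u + u)*(Z + u) = -2 + (u - 3/u)*(Z + u) = -2 + (Z + u)*(u - 3/u))
(-126 + 100)*(106 + k(-5, √(8 + 3))) = (-126 + 100)*(106 + (-5 + (√(8 + 3))² - 5*√(8 + 3) - 3*(-5)/√(8 + 3))) = -26*(106 + (-5 + (√11)² - 5*√11 - 3*(-5)/√11)) = -26*(106 + (-5 + 11 - 5*√11 - 3*(-5)*√11/11)) = -26*(106 + (-5 + 11 - 5*√11 + 15*√11/11)) = -26*(106 + (6 - 40*√11/11)) = -26*(112 - 40*√11/11) = -2912 + 1040*√11/11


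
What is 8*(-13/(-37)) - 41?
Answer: -1413/37 ≈ -38.189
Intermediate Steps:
8*(-13/(-37)) - 41 = 8*(-13*(-1/37)) - 41 = 8*(13/37) - 41 = 104/37 - 41 = -1413/37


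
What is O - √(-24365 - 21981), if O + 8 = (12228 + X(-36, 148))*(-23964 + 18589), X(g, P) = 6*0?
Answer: -65725508 - I*√46346 ≈ -6.5726e+7 - 215.28*I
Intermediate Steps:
X(g, P) = 0
O = -65725508 (O = -8 + (12228 + 0)*(-23964 + 18589) = -8 + 12228*(-5375) = -8 - 65725500 = -65725508)
O - √(-24365 - 21981) = -65725508 - √(-24365 - 21981) = -65725508 - √(-46346) = -65725508 - I*√46346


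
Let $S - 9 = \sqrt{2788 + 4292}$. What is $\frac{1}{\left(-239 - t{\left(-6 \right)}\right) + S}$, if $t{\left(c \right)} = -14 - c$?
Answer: $- \frac{37}{7034} - \frac{\sqrt{1770}}{21102} \approx -0.0072539$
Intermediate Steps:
$S = 9 + 2 \sqrt{1770}$ ($S = 9 + \sqrt{2788 + 4292} = 9 + \sqrt{7080} = 9 + 2 \sqrt{1770} \approx 93.143$)
$\frac{1}{\left(-239 - t{\left(-6 \right)}\right) + S} = \frac{1}{\left(-239 - \left(-14 - -6\right)\right) + \left(9 + 2 \sqrt{1770}\right)} = \frac{1}{\left(-239 - \left(-14 + 6\right)\right) + \left(9 + 2 \sqrt{1770}\right)} = \frac{1}{\left(-239 - -8\right) + \left(9 + 2 \sqrt{1770}\right)} = \frac{1}{\left(-239 + 8\right) + \left(9 + 2 \sqrt{1770}\right)} = \frac{1}{-231 + \left(9 + 2 \sqrt{1770}\right)} = \frac{1}{-222 + 2 \sqrt{1770}}$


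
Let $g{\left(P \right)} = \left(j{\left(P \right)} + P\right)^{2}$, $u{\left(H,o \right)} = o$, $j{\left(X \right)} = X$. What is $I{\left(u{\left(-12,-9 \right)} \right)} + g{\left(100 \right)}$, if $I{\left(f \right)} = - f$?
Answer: $40009$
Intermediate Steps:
$g{\left(P \right)} = 4 P^{2}$ ($g{\left(P \right)} = \left(P + P\right)^{2} = \left(2 P\right)^{2} = 4 P^{2}$)
$I{\left(u{\left(-12,-9 \right)} \right)} + g{\left(100 \right)} = \left(-1\right) \left(-9\right) + 4 \cdot 100^{2} = 9 + 4 \cdot 10000 = 9 + 40000 = 40009$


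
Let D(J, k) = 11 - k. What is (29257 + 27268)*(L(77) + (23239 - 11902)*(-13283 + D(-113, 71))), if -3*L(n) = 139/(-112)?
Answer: -410424653178775/48 ≈ -8.5505e+12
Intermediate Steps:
L(n) = 139/336 (L(n) = -139/(3*(-112)) = -139*(-1)/(3*112) = -⅓*(-139/112) = 139/336)
(29257 + 27268)*(L(77) + (23239 - 11902)*(-13283 + D(-113, 71))) = (29257 + 27268)*(139/336 + (23239 - 11902)*(-13283 + (11 - 1*71))) = 56525*(139/336 + 11337*(-13283 + (11 - 71))) = 56525*(139/336 + 11337*(-13283 - 60)) = 56525*(139/336 + 11337*(-13343)) = 56525*(139/336 - 151269591) = 56525*(-50826582437/336) = -410424653178775/48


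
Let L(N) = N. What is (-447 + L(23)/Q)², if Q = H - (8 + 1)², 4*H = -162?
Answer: 11808516889/59049 ≈ 1.9998e+5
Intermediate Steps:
H = -81/2 (H = (¼)*(-162) = -81/2 ≈ -40.500)
Q = -243/2 (Q = -81/2 - (8 + 1)² = -81/2 - 1*9² = -81/2 - 1*81 = -81/2 - 81 = -243/2 ≈ -121.50)
(-447 + L(23)/Q)² = (-447 + 23/(-243/2))² = (-447 + 23*(-2/243))² = (-447 - 46/243)² = (-108667/243)² = 11808516889/59049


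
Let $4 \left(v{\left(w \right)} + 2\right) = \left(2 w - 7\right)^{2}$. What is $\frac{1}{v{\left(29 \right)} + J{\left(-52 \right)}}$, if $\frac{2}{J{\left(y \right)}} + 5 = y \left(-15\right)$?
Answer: $\frac{3100}{2009583} \approx 0.0015426$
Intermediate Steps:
$J{\left(y \right)} = \frac{2}{-5 - 15 y}$ ($J{\left(y \right)} = \frac{2}{-5 + y \left(-15\right)} = \frac{2}{-5 - 15 y}$)
$v{\left(w \right)} = -2 + \frac{\left(-7 + 2 w\right)^{2}}{4}$ ($v{\left(w \right)} = -2 + \frac{\left(2 w - 7\right)^{2}}{4} = -2 + \frac{\left(-7 + 2 w\right)^{2}}{4}$)
$\frac{1}{v{\left(29 \right)} + J{\left(-52 \right)}} = \frac{1}{\left(-2 + \frac{\left(-7 + 2 \cdot 29\right)^{2}}{4}\right) - \frac{2}{5 + 15 \left(-52\right)}} = \frac{1}{\left(-2 + \frac{\left(-7 + 58\right)^{2}}{4}\right) - \frac{2}{5 - 780}} = \frac{1}{\left(-2 + \frac{51^{2}}{4}\right) - \frac{2}{-775}} = \frac{1}{\left(-2 + \frac{1}{4} \cdot 2601\right) - - \frac{2}{775}} = \frac{1}{\left(-2 + \frac{2601}{4}\right) + \frac{2}{775}} = \frac{1}{\frac{2593}{4} + \frac{2}{775}} = \frac{1}{\frac{2009583}{3100}} = \frac{3100}{2009583}$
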